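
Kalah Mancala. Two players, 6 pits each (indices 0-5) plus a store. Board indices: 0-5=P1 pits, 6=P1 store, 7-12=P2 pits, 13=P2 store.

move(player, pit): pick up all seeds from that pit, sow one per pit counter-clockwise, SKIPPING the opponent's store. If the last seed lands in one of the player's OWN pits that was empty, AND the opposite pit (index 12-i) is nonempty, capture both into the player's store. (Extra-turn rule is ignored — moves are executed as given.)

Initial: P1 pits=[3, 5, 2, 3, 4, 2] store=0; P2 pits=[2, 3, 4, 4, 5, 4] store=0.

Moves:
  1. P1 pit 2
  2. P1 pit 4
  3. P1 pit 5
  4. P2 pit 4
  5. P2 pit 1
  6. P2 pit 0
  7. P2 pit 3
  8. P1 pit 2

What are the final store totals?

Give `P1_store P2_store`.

Move 1: P1 pit2 -> P1=[3,5,0,4,5,2](0) P2=[2,3,4,4,5,4](0)
Move 2: P1 pit4 -> P1=[3,5,0,4,0,3](1) P2=[3,4,5,4,5,4](0)
Move 3: P1 pit5 -> P1=[3,5,0,4,0,0](2) P2=[4,5,5,4,5,4](0)
Move 4: P2 pit4 -> P1=[4,6,1,4,0,0](2) P2=[4,5,5,4,0,5](1)
Move 5: P2 pit1 -> P1=[4,6,1,4,0,0](2) P2=[4,0,6,5,1,6](2)
Move 6: P2 pit0 -> P1=[4,6,1,4,0,0](2) P2=[0,1,7,6,2,6](2)
Move 7: P2 pit3 -> P1=[5,7,2,4,0,0](2) P2=[0,1,7,0,3,7](3)
Move 8: P1 pit2 -> P1=[5,7,0,5,0,0](4) P2=[0,0,7,0,3,7](3)

Answer: 4 3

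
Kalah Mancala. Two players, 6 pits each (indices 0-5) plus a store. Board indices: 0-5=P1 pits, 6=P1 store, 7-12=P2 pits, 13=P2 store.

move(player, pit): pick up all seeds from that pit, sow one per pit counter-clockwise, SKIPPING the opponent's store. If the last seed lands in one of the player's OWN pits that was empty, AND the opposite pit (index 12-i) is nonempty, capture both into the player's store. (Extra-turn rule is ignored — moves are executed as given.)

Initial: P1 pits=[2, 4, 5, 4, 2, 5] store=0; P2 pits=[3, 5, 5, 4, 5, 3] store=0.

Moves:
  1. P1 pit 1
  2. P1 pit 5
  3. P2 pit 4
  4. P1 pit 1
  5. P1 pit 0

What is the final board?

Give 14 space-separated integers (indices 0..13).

Answer: 0 1 9 7 3 0 1 4 6 6 5 0 4 1

Derivation:
Move 1: P1 pit1 -> P1=[2,0,6,5,3,6](0) P2=[3,5,5,4,5,3](0)
Move 2: P1 pit5 -> P1=[2,0,6,5,3,0](1) P2=[4,6,6,5,6,3](0)
Move 3: P2 pit4 -> P1=[3,1,7,6,3,0](1) P2=[4,6,6,5,0,4](1)
Move 4: P1 pit1 -> P1=[3,0,8,6,3,0](1) P2=[4,6,6,5,0,4](1)
Move 5: P1 pit0 -> P1=[0,1,9,7,3,0](1) P2=[4,6,6,5,0,4](1)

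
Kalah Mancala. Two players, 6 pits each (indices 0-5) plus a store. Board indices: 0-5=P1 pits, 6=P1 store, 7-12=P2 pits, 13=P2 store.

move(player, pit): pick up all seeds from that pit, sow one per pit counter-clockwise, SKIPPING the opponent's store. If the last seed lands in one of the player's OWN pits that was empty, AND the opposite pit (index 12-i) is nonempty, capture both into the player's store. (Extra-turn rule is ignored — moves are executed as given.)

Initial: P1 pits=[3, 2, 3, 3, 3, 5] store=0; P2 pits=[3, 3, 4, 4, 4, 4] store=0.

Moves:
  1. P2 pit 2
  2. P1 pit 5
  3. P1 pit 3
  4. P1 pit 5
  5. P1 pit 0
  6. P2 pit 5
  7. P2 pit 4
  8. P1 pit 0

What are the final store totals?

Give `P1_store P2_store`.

Move 1: P2 pit2 -> P1=[3,2,3,3,3,5](0) P2=[3,3,0,5,5,5](1)
Move 2: P1 pit5 -> P1=[3,2,3,3,3,0](1) P2=[4,4,1,6,5,5](1)
Move 3: P1 pit3 -> P1=[3,2,3,0,4,1](2) P2=[4,4,1,6,5,5](1)
Move 4: P1 pit5 -> P1=[3,2,3,0,4,0](3) P2=[4,4,1,6,5,5](1)
Move 5: P1 pit0 -> P1=[0,3,4,0,4,0](5) P2=[4,4,0,6,5,5](1)
Move 6: P2 pit5 -> P1=[1,4,5,1,4,0](5) P2=[4,4,0,6,5,0](2)
Move 7: P2 pit4 -> P1=[2,5,6,1,4,0](5) P2=[4,4,0,6,0,1](3)
Move 8: P1 pit0 -> P1=[0,6,7,1,4,0](5) P2=[4,4,0,6,0,1](3)

Answer: 5 3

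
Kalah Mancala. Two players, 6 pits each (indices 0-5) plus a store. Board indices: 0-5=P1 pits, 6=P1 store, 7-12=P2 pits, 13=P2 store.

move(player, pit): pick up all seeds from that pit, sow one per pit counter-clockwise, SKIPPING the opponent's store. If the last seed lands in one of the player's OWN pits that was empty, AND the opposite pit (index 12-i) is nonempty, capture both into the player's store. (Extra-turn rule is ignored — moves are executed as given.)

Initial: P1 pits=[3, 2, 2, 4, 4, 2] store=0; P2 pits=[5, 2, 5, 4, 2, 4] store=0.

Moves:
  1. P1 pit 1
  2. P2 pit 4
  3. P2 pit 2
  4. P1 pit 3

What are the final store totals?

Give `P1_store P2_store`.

Move 1: P1 pit1 -> P1=[3,0,3,5,4,2](0) P2=[5,2,5,4,2,4](0)
Move 2: P2 pit4 -> P1=[3,0,3,5,4,2](0) P2=[5,2,5,4,0,5](1)
Move 3: P2 pit2 -> P1=[4,0,3,5,4,2](0) P2=[5,2,0,5,1,6](2)
Move 4: P1 pit3 -> P1=[4,0,3,0,5,3](1) P2=[6,3,0,5,1,6](2)

Answer: 1 2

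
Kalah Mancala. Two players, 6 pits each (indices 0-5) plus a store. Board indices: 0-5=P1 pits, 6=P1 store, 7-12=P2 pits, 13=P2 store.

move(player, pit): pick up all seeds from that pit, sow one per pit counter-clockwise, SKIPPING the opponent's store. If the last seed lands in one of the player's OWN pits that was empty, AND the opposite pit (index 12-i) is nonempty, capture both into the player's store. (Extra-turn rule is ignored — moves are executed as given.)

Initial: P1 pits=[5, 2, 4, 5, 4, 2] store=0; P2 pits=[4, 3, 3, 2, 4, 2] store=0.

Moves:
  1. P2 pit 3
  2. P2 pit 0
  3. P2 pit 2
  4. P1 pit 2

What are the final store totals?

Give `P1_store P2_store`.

Answer: 1 1

Derivation:
Move 1: P2 pit3 -> P1=[5,2,4,5,4,2](0) P2=[4,3,3,0,5,3](0)
Move 2: P2 pit0 -> P1=[5,2,4,5,4,2](0) P2=[0,4,4,1,6,3](0)
Move 3: P2 pit2 -> P1=[5,2,4,5,4,2](0) P2=[0,4,0,2,7,4](1)
Move 4: P1 pit2 -> P1=[5,2,0,6,5,3](1) P2=[0,4,0,2,7,4](1)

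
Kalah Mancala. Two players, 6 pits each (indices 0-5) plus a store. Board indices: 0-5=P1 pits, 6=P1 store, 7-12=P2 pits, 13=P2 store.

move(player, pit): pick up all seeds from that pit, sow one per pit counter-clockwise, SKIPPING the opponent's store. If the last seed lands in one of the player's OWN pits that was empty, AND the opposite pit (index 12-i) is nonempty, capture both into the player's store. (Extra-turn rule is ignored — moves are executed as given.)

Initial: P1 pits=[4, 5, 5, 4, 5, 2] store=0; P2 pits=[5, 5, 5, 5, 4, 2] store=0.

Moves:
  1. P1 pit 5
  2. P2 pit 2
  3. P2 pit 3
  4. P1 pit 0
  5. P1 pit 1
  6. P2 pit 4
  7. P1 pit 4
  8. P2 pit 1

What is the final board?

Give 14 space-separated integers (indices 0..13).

Answer: 2 2 9 7 0 3 4 8 0 2 2 2 6 4

Derivation:
Move 1: P1 pit5 -> P1=[4,5,5,4,5,0](1) P2=[6,5,5,5,4,2](0)
Move 2: P2 pit2 -> P1=[5,5,5,4,5,0](1) P2=[6,5,0,6,5,3](1)
Move 3: P2 pit3 -> P1=[6,6,6,4,5,0](1) P2=[6,5,0,0,6,4](2)
Move 4: P1 pit0 -> P1=[0,7,7,5,6,1](2) P2=[6,5,0,0,6,4](2)
Move 5: P1 pit1 -> P1=[0,0,8,6,7,2](3) P2=[7,6,0,0,6,4](2)
Move 6: P2 pit4 -> P1=[1,1,9,7,7,2](3) P2=[7,6,0,0,0,5](3)
Move 7: P1 pit4 -> P1=[1,1,9,7,0,3](4) P2=[8,7,1,1,1,5](3)
Move 8: P2 pit1 -> P1=[2,2,9,7,0,3](4) P2=[8,0,2,2,2,6](4)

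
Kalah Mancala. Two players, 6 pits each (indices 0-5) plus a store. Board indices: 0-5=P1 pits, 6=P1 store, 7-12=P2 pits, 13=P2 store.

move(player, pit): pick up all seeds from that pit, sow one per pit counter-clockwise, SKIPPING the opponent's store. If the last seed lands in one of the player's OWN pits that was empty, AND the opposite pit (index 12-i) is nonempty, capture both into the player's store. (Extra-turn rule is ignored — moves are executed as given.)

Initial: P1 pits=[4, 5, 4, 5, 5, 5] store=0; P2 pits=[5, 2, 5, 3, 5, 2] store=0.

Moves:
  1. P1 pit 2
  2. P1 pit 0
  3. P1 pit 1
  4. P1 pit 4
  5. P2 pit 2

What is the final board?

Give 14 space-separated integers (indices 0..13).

Move 1: P1 pit2 -> P1=[4,5,0,6,6,6](1) P2=[5,2,5,3,5,2](0)
Move 2: P1 pit0 -> P1=[0,6,1,7,7,6](1) P2=[5,2,5,3,5,2](0)
Move 3: P1 pit1 -> P1=[0,0,2,8,8,7](2) P2=[6,2,5,3,5,2](0)
Move 4: P1 pit4 -> P1=[0,0,2,8,0,8](3) P2=[7,3,6,4,6,3](0)
Move 5: P2 pit2 -> P1=[1,1,2,8,0,8](3) P2=[7,3,0,5,7,4](1)

Answer: 1 1 2 8 0 8 3 7 3 0 5 7 4 1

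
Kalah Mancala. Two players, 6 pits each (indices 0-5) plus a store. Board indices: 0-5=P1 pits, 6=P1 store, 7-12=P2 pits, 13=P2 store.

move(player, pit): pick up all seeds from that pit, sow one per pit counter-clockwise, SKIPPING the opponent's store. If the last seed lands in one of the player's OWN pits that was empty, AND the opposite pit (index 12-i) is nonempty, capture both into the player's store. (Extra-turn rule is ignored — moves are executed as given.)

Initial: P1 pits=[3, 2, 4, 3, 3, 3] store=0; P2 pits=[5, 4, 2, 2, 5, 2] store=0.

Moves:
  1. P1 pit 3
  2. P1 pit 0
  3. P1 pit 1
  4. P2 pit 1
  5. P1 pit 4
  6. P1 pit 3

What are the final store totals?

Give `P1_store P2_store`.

Move 1: P1 pit3 -> P1=[3,2,4,0,4,4](1) P2=[5,4,2,2,5,2](0)
Move 2: P1 pit0 -> P1=[0,3,5,0,4,4](4) P2=[5,4,0,2,5,2](0)
Move 3: P1 pit1 -> P1=[0,0,6,1,5,4](4) P2=[5,4,0,2,5,2](0)
Move 4: P2 pit1 -> P1=[0,0,6,1,5,4](4) P2=[5,0,1,3,6,3](0)
Move 5: P1 pit4 -> P1=[0,0,6,1,0,5](5) P2=[6,1,2,3,6,3](0)
Move 6: P1 pit3 -> P1=[0,0,6,0,0,5](7) P2=[6,0,2,3,6,3](0)

Answer: 7 0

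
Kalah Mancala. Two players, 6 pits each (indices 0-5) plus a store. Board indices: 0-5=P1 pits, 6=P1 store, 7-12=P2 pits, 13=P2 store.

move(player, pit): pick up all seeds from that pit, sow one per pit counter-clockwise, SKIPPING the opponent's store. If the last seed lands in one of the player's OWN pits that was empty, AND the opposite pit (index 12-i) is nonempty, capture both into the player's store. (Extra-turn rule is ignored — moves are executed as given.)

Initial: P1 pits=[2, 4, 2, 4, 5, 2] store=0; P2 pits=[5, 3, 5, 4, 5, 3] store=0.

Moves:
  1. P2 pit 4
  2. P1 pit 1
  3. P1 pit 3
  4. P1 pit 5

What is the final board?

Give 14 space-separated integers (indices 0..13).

Answer: 3 0 4 0 7 0 3 7 5 6 4 0 4 1

Derivation:
Move 1: P2 pit4 -> P1=[3,5,3,4,5,2](0) P2=[5,3,5,4,0,4](1)
Move 2: P1 pit1 -> P1=[3,0,4,5,6,3](1) P2=[5,3,5,4,0,4](1)
Move 3: P1 pit3 -> P1=[3,0,4,0,7,4](2) P2=[6,4,5,4,0,4](1)
Move 4: P1 pit5 -> P1=[3,0,4,0,7,0](3) P2=[7,5,6,4,0,4](1)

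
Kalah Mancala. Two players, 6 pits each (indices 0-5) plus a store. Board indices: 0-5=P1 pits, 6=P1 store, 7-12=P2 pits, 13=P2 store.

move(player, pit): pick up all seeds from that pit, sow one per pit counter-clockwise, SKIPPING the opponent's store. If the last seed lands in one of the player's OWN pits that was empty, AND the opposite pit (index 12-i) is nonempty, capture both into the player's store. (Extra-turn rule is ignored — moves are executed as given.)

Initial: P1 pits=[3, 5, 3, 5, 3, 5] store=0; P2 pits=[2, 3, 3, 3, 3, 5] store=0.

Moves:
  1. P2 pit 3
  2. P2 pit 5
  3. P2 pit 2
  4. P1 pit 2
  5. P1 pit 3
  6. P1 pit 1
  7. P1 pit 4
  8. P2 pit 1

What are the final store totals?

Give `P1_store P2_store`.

Answer: 4 8

Derivation:
Move 1: P2 pit3 -> P1=[3,5,3,5,3,5](0) P2=[2,3,3,0,4,6](1)
Move 2: P2 pit5 -> P1=[4,6,4,6,4,5](0) P2=[2,3,3,0,4,0](2)
Move 3: P2 pit2 -> P1=[0,6,4,6,4,5](0) P2=[2,3,0,1,5,0](7)
Move 4: P1 pit2 -> P1=[0,6,0,7,5,6](1) P2=[2,3,0,1,5,0](7)
Move 5: P1 pit3 -> P1=[0,6,0,0,6,7](2) P2=[3,4,1,2,5,0](7)
Move 6: P1 pit1 -> P1=[0,0,1,1,7,8](3) P2=[4,4,1,2,5,0](7)
Move 7: P1 pit4 -> P1=[0,0,1,1,0,9](4) P2=[5,5,2,3,6,0](7)
Move 8: P2 pit1 -> P1=[0,0,1,1,0,9](4) P2=[5,0,3,4,7,1](8)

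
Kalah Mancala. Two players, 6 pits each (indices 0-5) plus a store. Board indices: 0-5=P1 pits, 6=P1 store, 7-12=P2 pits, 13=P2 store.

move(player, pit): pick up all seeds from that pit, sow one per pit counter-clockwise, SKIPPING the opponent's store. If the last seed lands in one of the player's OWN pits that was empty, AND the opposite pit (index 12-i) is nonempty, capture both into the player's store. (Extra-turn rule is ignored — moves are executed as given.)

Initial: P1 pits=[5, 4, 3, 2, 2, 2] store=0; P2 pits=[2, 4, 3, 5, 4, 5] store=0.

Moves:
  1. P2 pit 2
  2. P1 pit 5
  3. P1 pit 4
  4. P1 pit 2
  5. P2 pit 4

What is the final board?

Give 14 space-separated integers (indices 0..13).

Move 1: P2 pit2 -> P1=[5,4,3,2,2,2](0) P2=[2,4,0,6,5,6](0)
Move 2: P1 pit5 -> P1=[5,4,3,2,2,0](1) P2=[3,4,0,6,5,6](0)
Move 3: P1 pit4 -> P1=[5,4,3,2,0,1](2) P2=[3,4,0,6,5,6](0)
Move 4: P1 pit2 -> P1=[5,4,0,3,1,2](2) P2=[3,4,0,6,5,6](0)
Move 5: P2 pit4 -> P1=[6,5,1,3,1,2](2) P2=[3,4,0,6,0,7](1)

Answer: 6 5 1 3 1 2 2 3 4 0 6 0 7 1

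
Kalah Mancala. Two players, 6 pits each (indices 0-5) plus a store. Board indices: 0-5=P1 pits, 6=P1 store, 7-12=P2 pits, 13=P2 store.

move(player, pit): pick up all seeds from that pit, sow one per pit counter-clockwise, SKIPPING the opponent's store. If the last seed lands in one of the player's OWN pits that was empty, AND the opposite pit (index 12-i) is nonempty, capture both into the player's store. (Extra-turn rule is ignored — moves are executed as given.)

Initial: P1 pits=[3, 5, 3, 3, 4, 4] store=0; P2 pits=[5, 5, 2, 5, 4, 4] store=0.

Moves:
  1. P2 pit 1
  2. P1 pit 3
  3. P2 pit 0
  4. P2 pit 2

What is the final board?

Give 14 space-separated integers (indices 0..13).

Move 1: P2 pit1 -> P1=[3,5,3,3,4,4](0) P2=[5,0,3,6,5,5](1)
Move 2: P1 pit3 -> P1=[3,5,3,0,5,5](1) P2=[5,0,3,6,5,5](1)
Move 3: P2 pit0 -> P1=[3,5,3,0,5,5](1) P2=[0,1,4,7,6,6](1)
Move 4: P2 pit2 -> P1=[3,5,3,0,5,5](1) P2=[0,1,0,8,7,7](2)

Answer: 3 5 3 0 5 5 1 0 1 0 8 7 7 2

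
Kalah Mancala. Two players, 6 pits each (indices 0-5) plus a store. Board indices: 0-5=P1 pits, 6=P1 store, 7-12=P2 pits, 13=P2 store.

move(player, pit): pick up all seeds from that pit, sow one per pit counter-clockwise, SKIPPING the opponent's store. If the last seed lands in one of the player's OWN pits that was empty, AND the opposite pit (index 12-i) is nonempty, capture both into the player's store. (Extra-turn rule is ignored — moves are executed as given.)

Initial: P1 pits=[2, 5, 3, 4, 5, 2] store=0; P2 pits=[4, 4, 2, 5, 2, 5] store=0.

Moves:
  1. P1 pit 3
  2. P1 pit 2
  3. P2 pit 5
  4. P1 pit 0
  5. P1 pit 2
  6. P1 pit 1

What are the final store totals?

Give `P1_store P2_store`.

Answer: 2 1

Derivation:
Move 1: P1 pit3 -> P1=[2,5,3,0,6,3](1) P2=[5,4,2,5,2,5](0)
Move 2: P1 pit2 -> P1=[2,5,0,1,7,4](1) P2=[5,4,2,5,2,5](0)
Move 3: P2 pit5 -> P1=[3,6,1,2,7,4](1) P2=[5,4,2,5,2,0](1)
Move 4: P1 pit0 -> P1=[0,7,2,3,7,4](1) P2=[5,4,2,5,2,0](1)
Move 5: P1 pit2 -> P1=[0,7,0,4,8,4](1) P2=[5,4,2,5,2,0](1)
Move 6: P1 pit1 -> P1=[0,0,1,5,9,5](2) P2=[6,5,2,5,2,0](1)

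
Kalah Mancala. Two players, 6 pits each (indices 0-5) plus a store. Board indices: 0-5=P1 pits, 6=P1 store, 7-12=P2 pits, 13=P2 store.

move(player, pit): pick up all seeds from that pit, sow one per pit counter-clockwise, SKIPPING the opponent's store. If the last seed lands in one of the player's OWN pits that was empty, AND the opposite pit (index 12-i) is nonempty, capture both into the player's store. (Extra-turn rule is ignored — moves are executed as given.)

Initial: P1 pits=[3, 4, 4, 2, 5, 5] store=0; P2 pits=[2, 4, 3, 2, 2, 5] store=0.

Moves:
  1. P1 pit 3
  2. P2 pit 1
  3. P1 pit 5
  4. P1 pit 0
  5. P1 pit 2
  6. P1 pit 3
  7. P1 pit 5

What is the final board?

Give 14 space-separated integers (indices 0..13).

Answer: 0 5 0 0 8 0 9 4 1 0 4 4 6 0

Derivation:
Move 1: P1 pit3 -> P1=[3,4,4,0,6,6](0) P2=[2,4,3,2,2,5](0)
Move 2: P2 pit1 -> P1=[3,4,4,0,6,6](0) P2=[2,0,4,3,3,6](0)
Move 3: P1 pit5 -> P1=[3,4,4,0,6,0](1) P2=[3,1,5,4,4,6](0)
Move 4: P1 pit0 -> P1=[0,5,5,0,6,0](7) P2=[3,1,0,4,4,6](0)
Move 5: P1 pit2 -> P1=[0,5,0,1,7,1](8) P2=[4,1,0,4,4,6](0)
Move 6: P1 pit3 -> P1=[0,5,0,0,8,1](8) P2=[4,1,0,4,4,6](0)
Move 7: P1 pit5 -> P1=[0,5,0,0,8,0](9) P2=[4,1,0,4,4,6](0)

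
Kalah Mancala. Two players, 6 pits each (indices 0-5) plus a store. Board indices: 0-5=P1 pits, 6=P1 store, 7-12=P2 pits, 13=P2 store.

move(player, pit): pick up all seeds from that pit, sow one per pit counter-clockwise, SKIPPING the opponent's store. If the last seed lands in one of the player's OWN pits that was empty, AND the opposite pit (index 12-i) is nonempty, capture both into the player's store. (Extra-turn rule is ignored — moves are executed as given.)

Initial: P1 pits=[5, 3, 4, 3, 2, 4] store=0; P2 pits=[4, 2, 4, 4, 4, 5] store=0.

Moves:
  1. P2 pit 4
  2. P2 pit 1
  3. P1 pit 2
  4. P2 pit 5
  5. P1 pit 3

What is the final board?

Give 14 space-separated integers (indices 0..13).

Move 1: P2 pit4 -> P1=[6,4,4,3,2,4](0) P2=[4,2,4,4,0,6](1)
Move 2: P2 pit1 -> P1=[6,4,4,3,2,4](0) P2=[4,0,5,5,0,6](1)
Move 3: P1 pit2 -> P1=[6,4,0,4,3,5](1) P2=[4,0,5,5,0,6](1)
Move 4: P2 pit5 -> P1=[7,5,1,5,4,5](1) P2=[4,0,5,5,0,0](2)
Move 5: P1 pit3 -> P1=[7,5,1,0,5,6](2) P2=[5,1,5,5,0,0](2)

Answer: 7 5 1 0 5 6 2 5 1 5 5 0 0 2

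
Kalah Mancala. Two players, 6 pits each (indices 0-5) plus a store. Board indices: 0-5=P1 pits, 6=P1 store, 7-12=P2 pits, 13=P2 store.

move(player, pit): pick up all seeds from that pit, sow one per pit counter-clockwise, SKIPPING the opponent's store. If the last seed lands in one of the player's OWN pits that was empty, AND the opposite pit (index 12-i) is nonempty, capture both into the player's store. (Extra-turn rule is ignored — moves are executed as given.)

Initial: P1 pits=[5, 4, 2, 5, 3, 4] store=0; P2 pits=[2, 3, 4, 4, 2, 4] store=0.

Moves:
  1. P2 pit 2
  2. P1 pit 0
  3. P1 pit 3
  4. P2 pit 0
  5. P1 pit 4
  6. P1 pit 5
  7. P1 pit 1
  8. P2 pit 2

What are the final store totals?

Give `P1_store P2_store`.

Move 1: P2 pit2 -> P1=[5,4,2,5,3,4](0) P2=[2,3,0,5,3,5](1)
Move 2: P1 pit0 -> P1=[0,5,3,6,4,5](0) P2=[2,3,0,5,3,5](1)
Move 3: P1 pit3 -> P1=[0,5,3,0,5,6](1) P2=[3,4,1,5,3,5](1)
Move 4: P2 pit0 -> P1=[0,5,3,0,5,6](1) P2=[0,5,2,6,3,5](1)
Move 5: P1 pit4 -> P1=[0,5,3,0,0,7](2) P2=[1,6,3,6,3,5](1)
Move 6: P1 pit5 -> P1=[0,5,3,0,0,0](3) P2=[2,7,4,7,4,6](1)
Move 7: P1 pit1 -> P1=[0,0,4,1,1,1](4) P2=[2,7,4,7,4,6](1)
Move 8: P2 pit2 -> P1=[0,0,4,1,1,1](4) P2=[2,7,0,8,5,7](2)

Answer: 4 2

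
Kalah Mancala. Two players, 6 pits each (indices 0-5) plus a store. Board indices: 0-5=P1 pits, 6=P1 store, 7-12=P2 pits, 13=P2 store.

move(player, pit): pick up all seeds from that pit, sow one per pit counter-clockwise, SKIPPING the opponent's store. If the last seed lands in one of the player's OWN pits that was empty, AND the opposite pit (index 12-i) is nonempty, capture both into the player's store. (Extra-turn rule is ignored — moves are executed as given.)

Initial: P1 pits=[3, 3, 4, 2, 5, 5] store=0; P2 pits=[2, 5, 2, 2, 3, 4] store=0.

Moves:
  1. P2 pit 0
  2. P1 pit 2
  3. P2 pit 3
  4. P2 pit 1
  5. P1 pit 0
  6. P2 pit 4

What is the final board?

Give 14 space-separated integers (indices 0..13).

Move 1: P2 pit0 -> P1=[3,3,4,2,5,5](0) P2=[0,6,3,2,3,4](0)
Move 2: P1 pit2 -> P1=[3,3,0,3,6,6](1) P2=[0,6,3,2,3,4](0)
Move 3: P2 pit3 -> P1=[3,3,0,3,6,6](1) P2=[0,6,3,0,4,5](0)
Move 4: P2 pit1 -> P1=[4,3,0,3,6,6](1) P2=[0,0,4,1,5,6](1)
Move 5: P1 pit0 -> P1=[0,4,1,4,7,6](1) P2=[0,0,4,1,5,6](1)
Move 6: P2 pit4 -> P1=[1,5,2,4,7,6](1) P2=[0,0,4,1,0,7](2)

Answer: 1 5 2 4 7 6 1 0 0 4 1 0 7 2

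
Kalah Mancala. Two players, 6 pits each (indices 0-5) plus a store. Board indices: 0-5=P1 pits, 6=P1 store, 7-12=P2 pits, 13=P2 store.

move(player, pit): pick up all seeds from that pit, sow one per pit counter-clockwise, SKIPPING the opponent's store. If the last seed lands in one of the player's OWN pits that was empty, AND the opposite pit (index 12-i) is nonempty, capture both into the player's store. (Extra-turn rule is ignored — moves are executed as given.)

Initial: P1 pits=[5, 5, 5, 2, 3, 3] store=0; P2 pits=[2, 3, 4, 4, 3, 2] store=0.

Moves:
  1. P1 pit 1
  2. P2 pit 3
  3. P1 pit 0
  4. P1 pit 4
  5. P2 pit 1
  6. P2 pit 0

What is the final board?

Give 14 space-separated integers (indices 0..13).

Answer: 0 1 7 4 0 6 3 0 1 7 2 5 4 1

Derivation:
Move 1: P1 pit1 -> P1=[5,0,6,3,4,4](1) P2=[2,3,4,4,3,2](0)
Move 2: P2 pit3 -> P1=[6,0,6,3,4,4](1) P2=[2,3,4,0,4,3](1)
Move 3: P1 pit0 -> P1=[0,1,7,4,5,5](2) P2=[2,3,4,0,4,3](1)
Move 4: P1 pit4 -> P1=[0,1,7,4,0,6](3) P2=[3,4,5,0,4,3](1)
Move 5: P2 pit1 -> P1=[0,1,7,4,0,6](3) P2=[3,0,6,1,5,4](1)
Move 6: P2 pit0 -> P1=[0,1,7,4,0,6](3) P2=[0,1,7,2,5,4](1)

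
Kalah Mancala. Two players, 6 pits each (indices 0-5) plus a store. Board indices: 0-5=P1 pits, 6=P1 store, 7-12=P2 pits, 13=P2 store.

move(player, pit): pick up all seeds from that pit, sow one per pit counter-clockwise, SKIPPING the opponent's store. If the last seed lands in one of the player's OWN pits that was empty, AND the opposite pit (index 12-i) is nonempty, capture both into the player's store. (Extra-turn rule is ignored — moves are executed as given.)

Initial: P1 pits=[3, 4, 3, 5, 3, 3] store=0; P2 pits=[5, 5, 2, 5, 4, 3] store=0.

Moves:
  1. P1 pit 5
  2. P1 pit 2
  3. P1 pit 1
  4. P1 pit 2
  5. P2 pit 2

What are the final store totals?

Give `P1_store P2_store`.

Answer: 8 0

Derivation:
Move 1: P1 pit5 -> P1=[3,4,3,5,3,0](1) P2=[6,6,2,5,4,3](0)
Move 2: P1 pit2 -> P1=[3,4,0,6,4,0](8) P2=[0,6,2,5,4,3](0)
Move 3: P1 pit1 -> P1=[3,0,1,7,5,1](8) P2=[0,6,2,5,4,3](0)
Move 4: P1 pit2 -> P1=[3,0,0,8,5,1](8) P2=[0,6,2,5,4,3](0)
Move 5: P2 pit2 -> P1=[3,0,0,8,5,1](8) P2=[0,6,0,6,5,3](0)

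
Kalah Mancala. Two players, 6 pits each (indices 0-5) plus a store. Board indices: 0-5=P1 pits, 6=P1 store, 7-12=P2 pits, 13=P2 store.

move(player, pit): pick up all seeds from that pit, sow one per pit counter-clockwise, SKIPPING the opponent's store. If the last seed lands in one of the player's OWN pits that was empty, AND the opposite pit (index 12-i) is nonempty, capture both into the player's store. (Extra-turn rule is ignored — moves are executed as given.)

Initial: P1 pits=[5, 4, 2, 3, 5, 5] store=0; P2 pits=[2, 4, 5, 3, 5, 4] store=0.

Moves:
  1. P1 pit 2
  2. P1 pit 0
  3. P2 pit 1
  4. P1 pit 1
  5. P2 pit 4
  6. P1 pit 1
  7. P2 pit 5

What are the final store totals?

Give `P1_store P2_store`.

Answer: 1 2

Derivation:
Move 1: P1 pit2 -> P1=[5,4,0,4,6,5](0) P2=[2,4,5,3,5,4](0)
Move 2: P1 pit0 -> P1=[0,5,1,5,7,6](0) P2=[2,4,5,3,5,4](0)
Move 3: P2 pit1 -> P1=[0,5,1,5,7,6](0) P2=[2,0,6,4,6,5](0)
Move 4: P1 pit1 -> P1=[0,0,2,6,8,7](1) P2=[2,0,6,4,6,5](0)
Move 5: P2 pit4 -> P1=[1,1,3,7,8,7](1) P2=[2,0,6,4,0,6](1)
Move 6: P1 pit1 -> P1=[1,0,4,7,8,7](1) P2=[2,0,6,4,0,6](1)
Move 7: P2 pit5 -> P1=[2,1,5,8,9,7](1) P2=[2,0,6,4,0,0](2)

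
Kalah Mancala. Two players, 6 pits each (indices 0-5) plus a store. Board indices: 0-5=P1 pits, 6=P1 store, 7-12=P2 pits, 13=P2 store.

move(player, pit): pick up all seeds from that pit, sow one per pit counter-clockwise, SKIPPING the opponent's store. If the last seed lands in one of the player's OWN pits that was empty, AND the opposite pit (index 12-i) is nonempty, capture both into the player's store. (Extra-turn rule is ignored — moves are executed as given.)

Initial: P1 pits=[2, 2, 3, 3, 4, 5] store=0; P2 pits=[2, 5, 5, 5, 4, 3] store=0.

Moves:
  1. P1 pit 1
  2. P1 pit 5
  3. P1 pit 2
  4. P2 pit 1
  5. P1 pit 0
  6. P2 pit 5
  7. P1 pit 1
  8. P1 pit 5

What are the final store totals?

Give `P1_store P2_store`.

Answer: 3 2

Derivation:
Move 1: P1 pit1 -> P1=[2,0,4,4,4,5](0) P2=[2,5,5,5,4,3](0)
Move 2: P1 pit5 -> P1=[2,0,4,4,4,0](1) P2=[3,6,6,6,4,3](0)
Move 3: P1 pit2 -> P1=[2,0,0,5,5,1](2) P2=[3,6,6,6,4,3](0)
Move 4: P2 pit1 -> P1=[3,0,0,5,5,1](2) P2=[3,0,7,7,5,4](1)
Move 5: P1 pit0 -> P1=[0,1,1,6,5,1](2) P2=[3,0,7,7,5,4](1)
Move 6: P2 pit5 -> P1=[1,2,2,6,5,1](2) P2=[3,0,7,7,5,0](2)
Move 7: P1 pit1 -> P1=[1,0,3,7,5,1](2) P2=[3,0,7,7,5,0](2)
Move 8: P1 pit5 -> P1=[1,0,3,7,5,0](3) P2=[3,0,7,7,5,0](2)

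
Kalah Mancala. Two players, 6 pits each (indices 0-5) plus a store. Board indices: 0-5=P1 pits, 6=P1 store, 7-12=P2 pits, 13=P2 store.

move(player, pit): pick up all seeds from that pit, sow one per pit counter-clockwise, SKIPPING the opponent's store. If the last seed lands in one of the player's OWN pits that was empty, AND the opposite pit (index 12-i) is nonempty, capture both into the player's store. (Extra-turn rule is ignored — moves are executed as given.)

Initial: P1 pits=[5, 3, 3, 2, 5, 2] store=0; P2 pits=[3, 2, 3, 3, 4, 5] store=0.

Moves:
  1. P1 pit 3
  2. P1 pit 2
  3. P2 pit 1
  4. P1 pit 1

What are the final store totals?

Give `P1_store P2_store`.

Move 1: P1 pit3 -> P1=[5,3,3,0,6,3](0) P2=[3,2,3,3,4,5](0)
Move 2: P1 pit2 -> P1=[5,3,0,1,7,4](0) P2=[3,2,3,3,4,5](0)
Move 3: P2 pit1 -> P1=[5,3,0,1,7,4](0) P2=[3,0,4,4,4,5](0)
Move 4: P1 pit1 -> P1=[5,0,1,2,8,4](0) P2=[3,0,4,4,4,5](0)

Answer: 0 0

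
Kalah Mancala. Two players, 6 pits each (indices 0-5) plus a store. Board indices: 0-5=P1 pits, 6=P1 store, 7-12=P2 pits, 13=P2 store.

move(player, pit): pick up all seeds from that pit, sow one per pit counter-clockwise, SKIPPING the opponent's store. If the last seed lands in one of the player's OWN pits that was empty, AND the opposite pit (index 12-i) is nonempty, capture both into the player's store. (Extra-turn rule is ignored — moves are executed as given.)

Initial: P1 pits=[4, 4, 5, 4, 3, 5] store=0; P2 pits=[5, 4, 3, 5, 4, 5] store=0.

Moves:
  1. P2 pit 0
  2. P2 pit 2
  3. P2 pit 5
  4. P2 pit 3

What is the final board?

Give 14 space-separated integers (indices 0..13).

Answer: 6 6 7 6 4 6 0 0 5 0 0 7 1 3

Derivation:
Move 1: P2 pit0 -> P1=[4,4,5,4,3,5](0) P2=[0,5,4,6,5,6](0)
Move 2: P2 pit2 -> P1=[4,4,5,4,3,5](0) P2=[0,5,0,7,6,7](1)
Move 3: P2 pit5 -> P1=[5,5,6,5,4,6](0) P2=[0,5,0,7,6,0](2)
Move 4: P2 pit3 -> P1=[6,6,7,6,4,6](0) P2=[0,5,0,0,7,1](3)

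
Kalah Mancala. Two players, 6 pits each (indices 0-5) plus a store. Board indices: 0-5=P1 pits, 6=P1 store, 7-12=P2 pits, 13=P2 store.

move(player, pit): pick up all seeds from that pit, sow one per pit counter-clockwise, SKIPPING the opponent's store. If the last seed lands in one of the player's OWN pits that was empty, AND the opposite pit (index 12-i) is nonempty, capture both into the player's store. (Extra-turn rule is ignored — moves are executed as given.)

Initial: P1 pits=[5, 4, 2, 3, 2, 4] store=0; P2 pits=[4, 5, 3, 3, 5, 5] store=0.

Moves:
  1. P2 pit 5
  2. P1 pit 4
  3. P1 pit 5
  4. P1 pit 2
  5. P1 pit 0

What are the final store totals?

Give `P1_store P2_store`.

Move 1: P2 pit5 -> P1=[6,5,3,4,2,4](0) P2=[4,5,3,3,5,0](1)
Move 2: P1 pit4 -> P1=[6,5,3,4,0,5](1) P2=[4,5,3,3,5,0](1)
Move 3: P1 pit5 -> P1=[6,5,3,4,0,0](2) P2=[5,6,4,4,5,0](1)
Move 4: P1 pit2 -> P1=[6,5,0,5,1,0](8) P2=[0,6,4,4,5,0](1)
Move 5: P1 pit0 -> P1=[0,6,1,6,2,1](9) P2=[0,6,4,4,5,0](1)

Answer: 9 1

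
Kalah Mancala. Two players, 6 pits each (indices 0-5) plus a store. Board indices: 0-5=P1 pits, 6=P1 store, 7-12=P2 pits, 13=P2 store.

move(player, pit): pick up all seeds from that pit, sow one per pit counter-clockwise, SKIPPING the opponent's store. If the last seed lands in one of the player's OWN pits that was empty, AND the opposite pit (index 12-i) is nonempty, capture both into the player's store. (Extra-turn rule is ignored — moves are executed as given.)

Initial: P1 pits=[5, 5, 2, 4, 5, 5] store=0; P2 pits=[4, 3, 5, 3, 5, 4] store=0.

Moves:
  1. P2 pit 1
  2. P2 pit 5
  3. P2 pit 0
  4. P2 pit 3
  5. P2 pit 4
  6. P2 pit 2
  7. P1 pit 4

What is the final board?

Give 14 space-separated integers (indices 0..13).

Answer: 9 9 5 5 0 7 1 1 2 1 2 1 3 4

Derivation:
Move 1: P2 pit1 -> P1=[5,5,2,4,5,5](0) P2=[4,0,6,4,6,4](0)
Move 2: P2 pit5 -> P1=[6,6,3,4,5,5](0) P2=[4,0,6,4,6,0](1)
Move 3: P2 pit0 -> P1=[6,6,3,4,5,5](0) P2=[0,1,7,5,7,0](1)
Move 4: P2 pit3 -> P1=[7,7,3,4,5,5](0) P2=[0,1,7,0,8,1](2)
Move 5: P2 pit4 -> P1=[8,8,4,5,6,6](0) P2=[0,1,7,0,0,2](3)
Move 6: P2 pit2 -> P1=[9,9,5,5,6,6](0) P2=[0,1,0,1,1,3](4)
Move 7: P1 pit4 -> P1=[9,9,5,5,0,7](1) P2=[1,2,1,2,1,3](4)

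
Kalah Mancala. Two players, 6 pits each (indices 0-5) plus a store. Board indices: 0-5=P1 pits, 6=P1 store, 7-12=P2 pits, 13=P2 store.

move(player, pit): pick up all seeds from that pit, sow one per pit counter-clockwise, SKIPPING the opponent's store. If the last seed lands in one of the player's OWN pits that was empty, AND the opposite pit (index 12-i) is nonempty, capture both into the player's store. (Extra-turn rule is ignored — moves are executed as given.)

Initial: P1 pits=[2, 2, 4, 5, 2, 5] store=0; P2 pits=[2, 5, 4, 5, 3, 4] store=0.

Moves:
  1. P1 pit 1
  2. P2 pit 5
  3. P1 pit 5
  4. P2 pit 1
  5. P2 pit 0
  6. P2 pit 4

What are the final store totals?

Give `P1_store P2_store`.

Move 1: P1 pit1 -> P1=[2,0,5,6,2,5](0) P2=[2,5,4,5,3,4](0)
Move 2: P2 pit5 -> P1=[3,1,6,6,2,5](0) P2=[2,5,4,5,3,0](1)
Move 3: P1 pit5 -> P1=[3,1,6,6,2,0](1) P2=[3,6,5,6,3,0](1)
Move 4: P2 pit1 -> P1=[4,1,6,6,2,0](1) P2=[3,0,6,7,4,1](2)
Move 5: P2 pit0 -> P1=[4,1,6,6,2,0](1) P2=[0,1,7,8,4,1](2)
Move 6: P2 pit4 -> P1=[5,2,6,6,2,0](1) P2=[0,1,7,8,0,2](3)

Answer: 1 3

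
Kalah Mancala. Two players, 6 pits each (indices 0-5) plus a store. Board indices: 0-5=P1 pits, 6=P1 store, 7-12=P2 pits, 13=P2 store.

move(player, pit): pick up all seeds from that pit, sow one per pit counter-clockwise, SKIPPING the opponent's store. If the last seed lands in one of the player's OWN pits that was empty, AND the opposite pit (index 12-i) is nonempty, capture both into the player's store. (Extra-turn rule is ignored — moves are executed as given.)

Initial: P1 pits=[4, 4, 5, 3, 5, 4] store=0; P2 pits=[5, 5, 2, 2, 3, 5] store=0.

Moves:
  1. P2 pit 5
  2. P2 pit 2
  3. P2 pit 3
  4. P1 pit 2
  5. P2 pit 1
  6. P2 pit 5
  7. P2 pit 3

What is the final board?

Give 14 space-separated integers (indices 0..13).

Move 1: P2 pit5 -> P1=[5,5,6,4,5,4](0) P2=[5,5,2,2,3,0](1)
Move 2: P2 pit2 -> P1=[5,5,6,4,5,4](0) P2=[5,5,0,3,4,0](1)
Move 3: P2 pit3 -> P1=[5,5,6,4,5,4](0) P2=[5,5,0,0,5,1](2)
Move 4: P1 pit2 -> P1=[5,5,0,5,6,5](1) P2=[6,6,0,0,5,1](2)
Move 5: P2 pit1 -> P1=[6,5,0,5,6,5](1) P2=[6,0,1,1,6,2](3)
Move 6: P2 pit5 -> P1=[7,5,0,5,6,5](1) P2=[6,0,1,1,6,0](4)
Move 7: P2 pit3 -> P1=[7,5,0,5,6,5](1) P2=[6,0,1,0,7,0](4)

Answer: 7 5 0 5 6 5 1 6 0 1 0 7 0 4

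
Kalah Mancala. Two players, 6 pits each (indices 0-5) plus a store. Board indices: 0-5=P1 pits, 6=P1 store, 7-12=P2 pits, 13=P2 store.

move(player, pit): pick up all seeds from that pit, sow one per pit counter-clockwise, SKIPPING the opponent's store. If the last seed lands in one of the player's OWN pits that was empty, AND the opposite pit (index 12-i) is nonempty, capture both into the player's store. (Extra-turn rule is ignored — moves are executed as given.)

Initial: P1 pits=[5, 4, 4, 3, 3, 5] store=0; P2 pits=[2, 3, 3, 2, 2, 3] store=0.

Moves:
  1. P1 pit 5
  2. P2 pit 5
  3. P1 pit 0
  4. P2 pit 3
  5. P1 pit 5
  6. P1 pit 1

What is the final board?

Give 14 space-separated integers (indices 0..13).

Move 1: P1 pit5 -> P1=[5,4,4,3,3,0](1) P2=[3,4,4,3,2,3](0)
Move 2: P2 pit5 -> P1=[6,5,4,3,3,0](1) P2=[3,4,4,3,2,0](1)
Move 3: P1 pit0 -> P1=[0,6,5,4,4,1](2) P2=[3,4,4,3,2,0](1)
Move 4: P2 pit3 -> P1=[0,6,5,4,4,1](2) P2=[3,4,4,0,3,1](2)
Move 5: P1 pit5 -> P1=[0,6,5,4,4,0](3) P2=[3,4,4,0,3,1](2)
Move 6: P1 pit1 -> P1=[0,0,6,5,5,1](4) P2=[4,4,4,0,3,1](2)

Answer: 0 0 6 5 5 1 4 4 4 4 0 3 1 2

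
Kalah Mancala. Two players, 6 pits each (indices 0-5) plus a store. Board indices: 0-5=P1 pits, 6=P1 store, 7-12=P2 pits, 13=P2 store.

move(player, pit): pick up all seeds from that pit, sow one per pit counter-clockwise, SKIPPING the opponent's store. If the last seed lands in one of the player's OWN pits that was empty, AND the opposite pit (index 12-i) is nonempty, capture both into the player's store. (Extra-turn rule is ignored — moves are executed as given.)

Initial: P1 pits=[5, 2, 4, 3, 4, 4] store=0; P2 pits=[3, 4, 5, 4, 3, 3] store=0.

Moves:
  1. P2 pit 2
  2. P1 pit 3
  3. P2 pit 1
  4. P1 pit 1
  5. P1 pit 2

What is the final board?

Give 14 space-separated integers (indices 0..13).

Answer: 6 0 0 1 6 6 4 4 0 0 6 5 5 1

Derivation:
Move 1: P2 pit2 -> P1=[6,2,4,3,4,4](0) P2=[3,4,0,5,4,4](1)
Move 2: P1 pit3 -> P1=[6,2,4,0,5,5](1) P2=[3,4,0,5,4,4](1)
Move 3: P2 pit1 -> P1=[6,2,4,0,5,5](1) P2=[3,0,1,6,5,5](1)
Move 4: P1 pit1 -> P1=[6,0,5,0,5,5](3) P2=[3,0,0,6,5,5](1)
Move 5: P1 pit2 -> P1=[6,0,0,1,6,6](4) P2=[4,0,0,6,5,5](1)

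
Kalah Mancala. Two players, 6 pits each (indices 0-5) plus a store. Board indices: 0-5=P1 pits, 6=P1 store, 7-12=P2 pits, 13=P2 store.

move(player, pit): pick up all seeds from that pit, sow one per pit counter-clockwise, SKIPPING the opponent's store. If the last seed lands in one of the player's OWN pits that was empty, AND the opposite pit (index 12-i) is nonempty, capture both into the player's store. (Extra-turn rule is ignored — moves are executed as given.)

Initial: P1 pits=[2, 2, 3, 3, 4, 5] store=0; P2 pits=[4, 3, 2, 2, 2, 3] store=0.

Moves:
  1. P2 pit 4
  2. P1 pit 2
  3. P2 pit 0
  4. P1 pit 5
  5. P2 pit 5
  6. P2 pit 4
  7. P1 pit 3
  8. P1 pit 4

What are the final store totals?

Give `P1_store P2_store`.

Answer: 3 9

Derivation:
Move 1: P2 pit4 -> P1=[2,2,3,3,4,5](0) P2=[4,3,2,2,0,4](1)
Move 2: P1 pit2 -> P1=[2,2,0,4,5,6](0) P2=[4,3,2,2,0,4](1)
Move 3: P2 pit0 -> P1=[2,0,0,4,5,6](0) P2=[0,4,3,3,0,4](4)
Move 4: P1 pit5 -> P1=[2,0,0,4,5,0](1) P2=[1,5,4,4,1,4](4)
Move 5: P2 pit5 -> P1=[3,1,1,4,5,0](1) P2=[1,5,4,4,1,0](5)
Move 6: P2 pit4 -> P1=[0,1,1,4,5,0](1) P2=[1,5,4,4,0,0](9)
Move 7: P1 pit3 -> P1=[0,1,1,0,6,1](2) P2=[2,5,4,4,0,0](9)
Move 8: P1 pit4 -> P1=[0,1,1,0,0,2](3) P2=[3,6,5,5,0,0](9)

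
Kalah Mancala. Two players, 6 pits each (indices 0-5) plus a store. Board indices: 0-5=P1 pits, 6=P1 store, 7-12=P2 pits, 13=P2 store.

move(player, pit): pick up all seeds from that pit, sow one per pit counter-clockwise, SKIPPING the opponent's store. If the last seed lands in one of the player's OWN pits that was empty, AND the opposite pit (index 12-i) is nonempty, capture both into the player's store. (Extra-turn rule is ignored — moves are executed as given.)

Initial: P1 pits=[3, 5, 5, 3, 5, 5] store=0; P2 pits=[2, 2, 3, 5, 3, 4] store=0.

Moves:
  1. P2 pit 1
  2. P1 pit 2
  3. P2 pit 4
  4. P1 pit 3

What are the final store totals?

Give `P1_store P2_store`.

Answer: 2 1

Derivation:
Move 1: P2 pit1 -> P1=[3,5,5,3,5,5](0) P2=[2,0,4,6,3,4](0)
Move 2: P1 pit2 -> P1=[3,5,0,4,6,6](1) P2=[3,0,4,6,3,4](0)
Move 3: P2 pit4 -> P1=[4,5,0,4,6,6](1) P2=[3,0,4,6,0,5](1)
Move 4: P1 pit3 -> P1=[4,5,0,0,7,7](2) P2=[4,0,4,6,0,5](1)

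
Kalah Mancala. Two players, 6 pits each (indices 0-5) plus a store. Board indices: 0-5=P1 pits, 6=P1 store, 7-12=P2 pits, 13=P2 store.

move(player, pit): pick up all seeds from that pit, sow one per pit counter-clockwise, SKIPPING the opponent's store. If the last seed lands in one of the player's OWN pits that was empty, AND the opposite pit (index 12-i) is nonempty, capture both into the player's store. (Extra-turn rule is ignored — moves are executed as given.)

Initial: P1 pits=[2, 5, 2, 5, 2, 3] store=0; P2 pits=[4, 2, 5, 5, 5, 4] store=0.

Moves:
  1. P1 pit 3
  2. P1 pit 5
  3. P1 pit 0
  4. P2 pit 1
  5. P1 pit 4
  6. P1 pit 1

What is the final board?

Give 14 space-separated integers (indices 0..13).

Answer: 0 0 4 1 1 2 4 8 0 7 6 6 5 0

Derivation:
Move 1: P1 pit3 -> P1=[2,5,2,0,3,4](1) P2=[5,3,5,5,5,4](0)
Move 2: P1 pit5 -> P1=[2,5,2,0,3,0](2) P2=[6,4,6,5,5,4](0)
Move 3: P1 pit0 -> P1=[0,6,3,0,3,0](2) P2=[6,4,6,5,5,4](0)
Move 4: P2 pit1 -> P1=[0,6,3,0,3,0](2) P2=[6,0,7,6,6,5](0)
Move 5: P1 pit4 -> P1=[0,6,3,0,0,1](3) P2=[7,0,7,6,6,5](0)
Move 6: P1 pit1 -> P1=[0,0,4,1,1,2](4) P2=[8,0,7,6,6,5](0)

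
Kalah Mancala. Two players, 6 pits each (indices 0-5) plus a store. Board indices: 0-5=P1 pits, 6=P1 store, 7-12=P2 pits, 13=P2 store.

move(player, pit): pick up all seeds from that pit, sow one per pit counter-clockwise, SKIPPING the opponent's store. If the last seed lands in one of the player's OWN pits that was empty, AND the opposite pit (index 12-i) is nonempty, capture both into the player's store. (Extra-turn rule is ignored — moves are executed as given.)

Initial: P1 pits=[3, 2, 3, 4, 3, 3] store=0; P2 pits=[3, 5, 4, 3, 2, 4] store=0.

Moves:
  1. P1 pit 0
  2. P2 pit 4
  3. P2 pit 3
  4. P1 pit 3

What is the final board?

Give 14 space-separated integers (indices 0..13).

Answer: 0 3 4 0 4 4 1 4 6 4 0 1 6 2

Derivation:
Move 1: P1 pit0 -> P1=[0,3,4,5,3,3](0) P2=[3,5,4,3,2,4](0)
Move 2: P2 pit4 -> P1=[0,3,4,5,3,3](0) P2=[3,5,4,3,0,5](1)
Move 3: P2 pit3 -> P1=[0,3,4,5,3,3](0) P2=[3,5,4,0,1,6](2)
Move 4: P1 pit3 -> P1=[0,3,4,0,4,4](1) P2=[4,6,4,0,1,6](2)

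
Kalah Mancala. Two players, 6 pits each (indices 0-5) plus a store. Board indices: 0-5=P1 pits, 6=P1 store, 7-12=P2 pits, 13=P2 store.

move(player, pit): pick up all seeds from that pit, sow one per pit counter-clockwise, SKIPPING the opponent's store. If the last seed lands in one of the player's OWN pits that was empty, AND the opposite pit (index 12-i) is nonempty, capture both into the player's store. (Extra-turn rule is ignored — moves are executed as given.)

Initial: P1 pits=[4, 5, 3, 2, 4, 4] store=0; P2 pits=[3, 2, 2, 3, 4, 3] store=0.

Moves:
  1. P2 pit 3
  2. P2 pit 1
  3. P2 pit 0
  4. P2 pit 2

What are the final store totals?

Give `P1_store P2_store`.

Move 1: P2 pit3 -> P1=[4,5,3,2,4,4](0) P2=[3,2,2,0,5,4](1)
Move 2: P2 pit1 -> P1=[4,5,0,2,4,4](0) P2=[3,0,3,0,5,4](5)
Move 3: P2 pit0 -> P1=[4,5,0,2,4,4](0) P2=[0,1,4,1,5,4](5)
Move 4: P2 pit2 -> P1=[4,5,0,2,4,4](0) P2=[0,1,0,2,6,5](6)

Answer: 0 6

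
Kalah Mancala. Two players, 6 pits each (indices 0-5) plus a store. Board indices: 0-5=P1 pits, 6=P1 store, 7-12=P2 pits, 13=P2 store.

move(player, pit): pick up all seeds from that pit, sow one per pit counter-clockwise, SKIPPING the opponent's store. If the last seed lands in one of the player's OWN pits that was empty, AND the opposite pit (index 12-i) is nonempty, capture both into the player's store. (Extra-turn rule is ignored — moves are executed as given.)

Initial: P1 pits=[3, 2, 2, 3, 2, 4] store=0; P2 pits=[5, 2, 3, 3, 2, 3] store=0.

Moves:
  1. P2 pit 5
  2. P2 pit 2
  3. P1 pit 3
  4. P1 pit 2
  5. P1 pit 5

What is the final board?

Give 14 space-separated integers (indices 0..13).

Answer: 0 3 0 1 4 0 2 6 3 1 5 3 0 6

Derivation:
Move 1: P2 pit5 -> P1=[4,3,2,3,2,4](0) P2=[5,2,3,3,2,0](1)
Move 2: P2 pit2 -> P1=[0,3,2,3,2,4](0) P2=[5,2,0,4,3,0](6)
Move 3: P1 pit3 -> P1=[0,3,2,0,3,5](1) P2=[5,2,0,4,3,0](6)
Move 4: P1 pit2 -> P1=[0,3,0,1,4,5](1) P2=[5,2,0,4,3,0](6)
Move 5: P1 pit5 -> P1=[0,3,0,1,4,0](2) P2=[6,3,1,5,3,0](6)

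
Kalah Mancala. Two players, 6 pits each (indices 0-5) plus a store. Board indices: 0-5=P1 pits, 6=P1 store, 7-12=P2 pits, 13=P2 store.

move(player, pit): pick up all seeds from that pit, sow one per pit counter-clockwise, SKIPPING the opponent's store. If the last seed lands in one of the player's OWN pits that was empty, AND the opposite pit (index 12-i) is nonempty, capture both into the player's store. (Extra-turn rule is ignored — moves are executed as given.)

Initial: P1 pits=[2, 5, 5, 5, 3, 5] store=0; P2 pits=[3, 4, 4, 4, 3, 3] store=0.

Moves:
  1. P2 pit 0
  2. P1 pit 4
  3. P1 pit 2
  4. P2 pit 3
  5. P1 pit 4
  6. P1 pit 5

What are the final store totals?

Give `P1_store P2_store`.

Move 1: P2 pit0 -> P1=[2,5,5,5,3,5](0) P2=[0,5,5,5,3,3](0)
Move 2: P1 pit4 -> P1=[2,5,5,5,0,6](1) P2=[1,5,5,5,3,3](0)
Move 3: P1 pit2 -> P1=[2,5,0,6,1,7](2) P2=[2,5,5,5,3,3](0)
Move 4: P2 pit3 -> P1=[3,6,0,6,1,7](2) P2=[2,5,5,0,4,4](1)
Move 5: P1 pit4 -> P1=[3,6,0,6,0,8](2) P2=[2,5,5,0,4,4](1)
Move 6: P1 pit5 -> P1=[4,6,0,6,0,0](3) P2=[3,6,6,1,5,5](1)

Answer: 3 1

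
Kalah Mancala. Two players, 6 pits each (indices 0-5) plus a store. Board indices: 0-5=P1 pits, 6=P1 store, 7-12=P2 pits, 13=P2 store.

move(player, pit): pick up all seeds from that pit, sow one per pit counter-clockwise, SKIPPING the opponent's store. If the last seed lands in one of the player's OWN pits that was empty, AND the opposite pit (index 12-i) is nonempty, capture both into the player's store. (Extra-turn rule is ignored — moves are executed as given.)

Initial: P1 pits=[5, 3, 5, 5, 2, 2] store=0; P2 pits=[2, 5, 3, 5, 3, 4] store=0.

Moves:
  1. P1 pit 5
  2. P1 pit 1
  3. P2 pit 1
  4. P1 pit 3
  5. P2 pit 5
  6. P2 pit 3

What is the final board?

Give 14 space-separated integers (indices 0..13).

Move 1: P1 pit5 -> P1=[5,3,5,5,2,0](1) P2=[3,5,3,5,3,4](0)
Move 2: P1 pit1 -> P1=[5,0,6,6,3,0](1) P2=[3,5,3,5,3,4](0)
Move 3: P2 pit1 -> P1=[5,0,6,6,3,0](1) P2=[3,0,4,6,4,5](1)
Move 4: P1 pit3 -> P1=[5,0,6,0,4,1](2) P2=[4,1,5,6,4,5](1)
Move 5: P2 pit5 -> P1=[6,1,7,1,4,1](2) P2=[4,1,5,6,4,0](2)
Move 6: P2 pit3 -> P1=[7,2,8,1,4,1](2) P2=[4,1,5,0,5,1](3)

Answer: 7 2 8 1 4 1 2 4 1 5 0 5 1 3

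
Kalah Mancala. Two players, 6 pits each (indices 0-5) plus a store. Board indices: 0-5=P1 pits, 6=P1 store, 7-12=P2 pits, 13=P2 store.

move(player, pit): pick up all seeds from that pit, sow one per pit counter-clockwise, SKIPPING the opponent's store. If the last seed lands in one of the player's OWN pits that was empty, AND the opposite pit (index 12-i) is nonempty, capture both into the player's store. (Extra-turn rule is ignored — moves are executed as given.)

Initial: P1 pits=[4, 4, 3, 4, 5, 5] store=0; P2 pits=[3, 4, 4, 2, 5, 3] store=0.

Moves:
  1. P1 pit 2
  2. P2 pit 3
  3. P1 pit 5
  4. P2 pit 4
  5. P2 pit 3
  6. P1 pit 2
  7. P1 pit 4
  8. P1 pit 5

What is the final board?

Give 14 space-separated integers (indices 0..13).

Move 1: P1 pit2 -> P1=[4,4,0,5,6,6](0) P2=[3,4,4,2,5,3](0)
Move 2: P2 pit3 -> P1=[4,4,0,5,6,6](0) P2=[3,4,4,0,6,4](0)
Move 3: P1 pit5 -> P1=[4,4,0,5,6,0](1) P2=[4,5,5,1,7,4](0)
Move 4: P2 pit4 -> P1=[5,5,1,6,7,0](1) P2=[4,5,5,1,0,5](1)
Move 5: P2 pit3 -> P1=[5,0,1,6,7,0](1) P2=[4,5,5,0,0,5](7)
Move 6: P1 pit2 -> P1=[5,0,0,7,7,0](1) P2=[4,5,5,0,0,5](7)
Move 7: P1 pit4 -> P1=[5,0,0,7,0,1](2) P2=[5,6,6,1,1,5](7)
Move 8: P1 pit5 -> P1=[5,0,0,7,0,0](3) P2=[5,6,6,1,1,5](7)

Answer: 5 0 0 7 0 0 3 5 6 6 1 1 5 7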